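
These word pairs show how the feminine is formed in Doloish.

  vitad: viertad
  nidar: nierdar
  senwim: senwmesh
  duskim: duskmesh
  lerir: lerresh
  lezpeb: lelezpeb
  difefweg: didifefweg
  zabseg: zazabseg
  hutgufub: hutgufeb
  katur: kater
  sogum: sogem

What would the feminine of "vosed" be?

vovosed

"vosed" has last vowel 'e'. The stems whose last vowel is 'e' (lezpeb → lelezpeb, difefweg → didifefweg, zabseg → zazabseg) repeat the first consonant+vowel as a prefix.
The other patterns: stems whose last vowel is 'a' insert -er- after the first vowel; stems whose last vowel is 'i' delete the last vowel and add -esh; stems whose last vowel is 'u' change the last vowel to 'e'.
So vosed → vovosed.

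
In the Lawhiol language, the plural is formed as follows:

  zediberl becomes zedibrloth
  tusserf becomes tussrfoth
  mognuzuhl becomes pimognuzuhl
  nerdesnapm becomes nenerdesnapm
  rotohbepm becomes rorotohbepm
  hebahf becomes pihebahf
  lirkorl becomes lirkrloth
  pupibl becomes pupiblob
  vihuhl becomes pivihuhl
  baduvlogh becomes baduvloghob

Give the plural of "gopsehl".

hebahf and tusserf both end in -f yet inflect differently (pihebahf, tussrfoth), so the final letter is not what conditions the rule; the second-to-last letter is.
"gopsehl" has second-to-last letter 'h'. The stems whose second-to-last letter is 'h' (vihuhl → pivihuhl, hebahf → pihebahf, mognuzuhl → pimognuzuhl) add the prefix pi-.
The other patterns: stems whose second-to-last letter is 'p' repeat the first consonant+vowel as a prefix; stems whose second-to-last letter is 'r' delete the last vowel and add -oth; stems whose second-to-last letter is 'b' or 'g' add -ob.
So gopsehl → pigopsehl.

pigopsehl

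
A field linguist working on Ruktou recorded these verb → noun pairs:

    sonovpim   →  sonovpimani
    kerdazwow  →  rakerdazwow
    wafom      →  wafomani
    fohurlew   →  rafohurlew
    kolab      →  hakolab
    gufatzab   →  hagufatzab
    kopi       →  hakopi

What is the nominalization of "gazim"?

wafom and kerdazwow both have last vowel 'o' yet inflect differently (wafomani, rakerdazwow), so the last vowel is not what conditions the rule; the final letter is.
"gazim" ends in -m. The stems ending in -m (wafom → wafomani, sonovpim → sonovpimani) add -ani.
So gazim → gazimani.

gazimani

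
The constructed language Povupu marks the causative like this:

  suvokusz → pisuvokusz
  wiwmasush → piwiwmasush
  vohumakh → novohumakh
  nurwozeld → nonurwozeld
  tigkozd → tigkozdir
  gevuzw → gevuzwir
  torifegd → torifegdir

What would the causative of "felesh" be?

pifelesh

wiwmasush and vohumakh both end in -h yet inflect differently (piwiwmasush, novohumakh), so the final letter is not what conditions the rule; the second-to-last letter is.
"felesh" has second-to-last letter 's'. The stems whose second-to-last letter is 's' (suvokusz → pisuvokusz, wiwmasush → piwiwmasush) add the prefix pi-.
The other patterns: stems whose second-to-last letter is 'k' or 'l' add the prefix no-; stems whose second-to-last letter is 'g' or 'z' add -ir.
So felesh → pifelesh.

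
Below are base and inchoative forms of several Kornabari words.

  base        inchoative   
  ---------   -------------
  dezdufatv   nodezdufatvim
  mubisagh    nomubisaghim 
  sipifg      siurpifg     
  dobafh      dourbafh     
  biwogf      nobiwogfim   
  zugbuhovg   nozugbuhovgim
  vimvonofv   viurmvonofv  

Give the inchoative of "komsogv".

nokomsogvim

"komsogv" has second-to-last letter 'g'. The stems whose second-to-last letter is 'g' (biwogf → nobiwogfim, mubisagh → nomubisaghim) add no- … -im around the stem.
The other pattern: stems whose second-to-last letter is 'f' insert -ur- after the first vowel.
So komsogv → nokomsogvim.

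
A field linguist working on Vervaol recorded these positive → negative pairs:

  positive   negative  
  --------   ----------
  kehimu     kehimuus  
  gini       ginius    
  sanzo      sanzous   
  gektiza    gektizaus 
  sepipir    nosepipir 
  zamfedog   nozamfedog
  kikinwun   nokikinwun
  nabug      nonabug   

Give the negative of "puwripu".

puwripuus

gini and sepipir both have last vowel 'i' yet inflect differently (ginius, nosepipir), so the last vowel is not what conditions the rule; whether the stem ends in a vowel or a consonant is.
"puwripu" ends in a vowel. The stems ending in a vowel (kehimu → kehimuus, gini → ginius, sanzo → sanzous) add -us.
So puwripu → puwripuus.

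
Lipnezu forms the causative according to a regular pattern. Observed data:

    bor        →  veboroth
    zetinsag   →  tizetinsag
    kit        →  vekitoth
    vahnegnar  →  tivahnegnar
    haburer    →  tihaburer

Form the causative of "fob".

vefoboth

bor and vahnegnar both end in -r yet inflect differently (veboroth, tivahnegnar), so the final letter is not what conditions the rule; the number of vowels is.
"fob" has 1 vowel. The stems with 1 vowel (kit → vekitoth, bor → veboroth) add ve- … -oth around the stem.
The other pattern: stems with 3 vowels add the prefix ti-.
So fob → vefoboth.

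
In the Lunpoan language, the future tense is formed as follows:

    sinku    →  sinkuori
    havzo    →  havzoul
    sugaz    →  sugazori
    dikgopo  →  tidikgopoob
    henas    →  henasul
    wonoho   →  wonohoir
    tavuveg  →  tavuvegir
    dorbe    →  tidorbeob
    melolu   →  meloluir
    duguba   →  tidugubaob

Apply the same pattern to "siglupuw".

dikgopo and havzo both end in -o yet inflect differently (tidikgopoob, havzoul), so the final letter is not what conditions the rule; the first letter is.
"siglupuw" begins with s-. The stems beginning with s- (sinku → sinkuori, sugaz → sugazori) add -ori.
So siglupuw → siglupuwori.

siglupuwori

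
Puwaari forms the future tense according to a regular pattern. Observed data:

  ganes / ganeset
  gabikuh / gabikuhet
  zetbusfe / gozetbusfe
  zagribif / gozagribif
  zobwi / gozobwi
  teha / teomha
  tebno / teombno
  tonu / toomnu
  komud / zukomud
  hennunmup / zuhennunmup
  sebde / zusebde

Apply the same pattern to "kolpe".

zetbusfe and sebde both end in -e yet inflect differently (gozetbusfe, zusebde), so the final letter is not what conditions the rule; the first letter is.
"kolpe" begins with k-. The one such stem in the data (komud → zukomud) adds the prefix zu-, so the same rule applies.
So kolpe → zukolpe.

zukolpe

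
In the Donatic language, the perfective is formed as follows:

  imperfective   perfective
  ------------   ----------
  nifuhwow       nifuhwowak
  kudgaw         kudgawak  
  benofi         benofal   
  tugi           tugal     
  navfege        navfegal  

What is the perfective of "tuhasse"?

"tuhasse" ends in a vowel. The stems ending in a vowel (benofi → benofal, tugi → tugal, navfege → navfegal) drop the final letter and add -al.
So tuhasse → tuhassal.

tuhassal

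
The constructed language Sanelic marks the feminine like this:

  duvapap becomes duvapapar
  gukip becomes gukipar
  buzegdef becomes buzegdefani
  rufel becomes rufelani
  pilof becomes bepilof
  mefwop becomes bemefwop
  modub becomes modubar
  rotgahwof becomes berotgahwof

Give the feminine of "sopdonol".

rotgahwof and buzegdef both end in -f yet inflect differently (berotgahwof, buzegdefani), so the final letter is not what conditions the rule; the last vowel is.
"sopdonol" has last vowel 'o'. The stems whose last vowel is 'o' (mefwop → bemefwop, rotgahwof → berotgahwof, pilof → bepilof) add the prefix be-.
So sopdonol → besopdonol.

besopdonol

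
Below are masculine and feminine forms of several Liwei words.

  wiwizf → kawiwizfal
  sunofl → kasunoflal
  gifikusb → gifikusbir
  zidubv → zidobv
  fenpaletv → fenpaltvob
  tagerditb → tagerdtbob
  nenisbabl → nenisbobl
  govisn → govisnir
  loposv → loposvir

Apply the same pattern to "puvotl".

zidubv and loposv both end in -v yet inflect differently (zidobv, loposvir), so the final letter is not what conditions the rule; the second-to-last letter is.
"puvotl" has second-to-last letter 't'. The stems whose second-to-last letter is 't' (tagerditb → tagerdtbob, fenpaletv → fenpaltvob) delete the last vowel and add -ob.
So puvotl → puvtlob.

puvtlob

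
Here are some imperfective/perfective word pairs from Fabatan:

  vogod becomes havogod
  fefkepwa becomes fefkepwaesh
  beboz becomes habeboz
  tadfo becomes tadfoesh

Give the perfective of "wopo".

wopoesh

tadfo and vogod both have last vowel 'o' yet inflect differently (tadfoesh, havogod), so the last vowel is not what conditions the rule; whether the stem ends in a vowel or a consonant is.
"wopo" ends in a vowel. The stems ending in a vowel (tadfo → tadfoesh, fefkepwa → fefkepwaesh) add -esh.
So wopo → wopoesh.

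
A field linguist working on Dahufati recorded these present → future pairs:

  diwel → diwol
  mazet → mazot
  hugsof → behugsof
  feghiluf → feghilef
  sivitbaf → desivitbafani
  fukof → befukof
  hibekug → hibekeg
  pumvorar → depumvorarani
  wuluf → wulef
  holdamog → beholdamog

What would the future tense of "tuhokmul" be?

tuhokmel

"tuhokmul" has last vowel 'u'. The stems whose last vowel is 'u' (feghiluf → feghilef, wuluf → wulef, hibekug → hibekeg) change the last vowel to 'e'.
The other patterns: stems whose last vowel is 'o' add the prefix be-; stems whose last vowel is 'e' change the last vowel to 'o'; stems whose last vowel is 'a' add de- … -ani around the stem.
So tuhokmul → tuhokmel.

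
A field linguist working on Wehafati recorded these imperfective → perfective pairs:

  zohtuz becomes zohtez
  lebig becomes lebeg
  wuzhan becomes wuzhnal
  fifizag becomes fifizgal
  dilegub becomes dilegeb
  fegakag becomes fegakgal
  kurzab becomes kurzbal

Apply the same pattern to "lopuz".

fifizag and lebig both end in -g yet inflect differently (fifizgal, lebeg), so the final letter is not what conditions the rule; the last vowel is.
"lopuz" has last vowel 'u'. The stems whose last vowel is 'u' (dilegub → dilegeb, zohtuz → zohtez) change the last vowel to 'e'.
The other pattern: stems whose last vowel is 'a' delete the last vowel and add -al.
So lopuz → lopez.

lopez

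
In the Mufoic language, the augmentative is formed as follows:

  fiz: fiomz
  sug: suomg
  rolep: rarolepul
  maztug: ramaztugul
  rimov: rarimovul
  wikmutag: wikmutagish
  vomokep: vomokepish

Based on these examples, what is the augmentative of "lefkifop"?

"lefkifop" has 3 vowels. The stems with 3 vowels (wikmutag → wikmutagish, vomokep → vomokepish) add -ish.
So lefkifop → lefkifopish.

lefkifopish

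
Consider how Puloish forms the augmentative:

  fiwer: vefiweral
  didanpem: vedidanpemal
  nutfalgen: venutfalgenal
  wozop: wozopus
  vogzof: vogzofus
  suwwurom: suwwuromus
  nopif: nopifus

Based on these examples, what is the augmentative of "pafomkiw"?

pafomkiwus

didanpem and suwwurom both end in -m yet inflect differently (vedidanpemal, suwwuromus), so the final letter is not what conditions the rule; the last vowel is.
"pafomkiw" has last vowel 'i'. The one such stem in the data (nopif → nopifus) adds -us, so the same rule applies.
So pafomkiw → pafomkiwus.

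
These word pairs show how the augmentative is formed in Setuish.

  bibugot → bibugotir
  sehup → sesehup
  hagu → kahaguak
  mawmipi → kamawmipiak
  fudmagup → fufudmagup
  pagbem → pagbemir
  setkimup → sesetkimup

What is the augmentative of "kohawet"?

kohawetir

hagu and sehup both have last vowel 'u' yet inflect differently (kahaguak, sesehup), so the last vowel is not what conditions the rule; the final letter is.
"kohawet" ends in -t. The one such stem in the data (bibugot → bibugotir) adds -ir, so the same rule applies.
The other patterns: stems ending in -i or -u add ka- … -ak around the stem; stems ending in -p repeat the first consonant+vowel as a prefix.
So kohawet → kohawetir.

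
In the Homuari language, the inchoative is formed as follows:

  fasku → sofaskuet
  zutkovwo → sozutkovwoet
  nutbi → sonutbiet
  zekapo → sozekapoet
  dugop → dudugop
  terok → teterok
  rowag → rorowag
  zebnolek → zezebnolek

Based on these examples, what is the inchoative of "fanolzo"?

sofanolzoet

zutkovwo and dugop both have last vowel 'o' yet inflect differently (sozutkovwoet, dudugop), so the last vowel is not what conditions the rule; whether the stem ends in a vowel or a consonant is.
"fanolzo" ends in a vowel. The stems ending in a vowel (fasku → sofaskuet, zutkovwo → sozutkovwoet, nutbi → sonutbiet) add so- … -et around the stem.
The other pattern: stems ending in a consonant repeat the first consonant+vowel as a prefix.
So fanolzo → sofanolzoet.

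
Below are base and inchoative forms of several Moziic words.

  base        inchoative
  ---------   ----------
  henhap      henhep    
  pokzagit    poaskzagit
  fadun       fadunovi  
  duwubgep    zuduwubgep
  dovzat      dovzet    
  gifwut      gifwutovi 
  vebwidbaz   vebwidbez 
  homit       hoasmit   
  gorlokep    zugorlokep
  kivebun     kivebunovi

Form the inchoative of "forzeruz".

gifwut and homit both end in -t yet inflect differently (gifwutovi, hoasmit), so the final letter is not what conditions the rule; the last vowel is.
"forzeruz" has last vowel 'u'. The stems whose last vowel is 'u' (gifwut → gifwutovi, fadun → fadunovi, kivebun → kivebunovi) add -ovi.
The other patterns: stems whose last vowel is 'i' insert -as- after the first vowel; stems whose last vowel is 'a' change the last vowel to 'e'; stems whose last vowel is 'e' add the prefix zu-.
So forzeruz → forzeruzovi.

forzeruzovi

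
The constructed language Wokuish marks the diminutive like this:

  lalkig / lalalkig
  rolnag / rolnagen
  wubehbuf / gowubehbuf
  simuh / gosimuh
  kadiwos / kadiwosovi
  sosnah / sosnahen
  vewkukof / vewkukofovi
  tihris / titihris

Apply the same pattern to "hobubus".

lalkig and rolnag both end in -g yet inflect differently (lalalkig, rolnagen), so the final letter is not what conditions the rule; the last vowel is.
"hobubus" has last vowel 'u'. The stems whose last vowel is 'u' (wubehbuf → gowubehbuf, simuh → gosimuh) add the prefix go-.
So hobubus → gohobubus.

gohobubus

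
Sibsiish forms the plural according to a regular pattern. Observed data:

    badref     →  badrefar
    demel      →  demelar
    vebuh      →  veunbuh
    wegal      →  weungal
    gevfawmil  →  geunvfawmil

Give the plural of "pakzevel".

demel and wegal both end in -l yet inflect differently (demelar, weungal), so the final letter is not what conditions the rule; the last vowel is.
"pakzevel" has last vowel 'e'. The stems whose last vowel is 'e' (badref → badrefar, demel → demelar) add -ar.
So pakzevel → pakzevelar.

pakzevelar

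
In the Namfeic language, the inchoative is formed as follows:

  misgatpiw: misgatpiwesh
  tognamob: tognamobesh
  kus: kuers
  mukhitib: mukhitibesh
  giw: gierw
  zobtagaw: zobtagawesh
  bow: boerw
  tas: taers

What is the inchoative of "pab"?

paerb

misgatpiw and bow both end in -w yet inflect differently (misgatpiwesh, boerw), so the final letter is not what conditions the rule; the number of vowels is.
"pab" has 1 vowel. The stems with 1 vowel (kus → kuers, tas → taers, bow → boerw) insert -er- after the first vowel.
So pab → paerb.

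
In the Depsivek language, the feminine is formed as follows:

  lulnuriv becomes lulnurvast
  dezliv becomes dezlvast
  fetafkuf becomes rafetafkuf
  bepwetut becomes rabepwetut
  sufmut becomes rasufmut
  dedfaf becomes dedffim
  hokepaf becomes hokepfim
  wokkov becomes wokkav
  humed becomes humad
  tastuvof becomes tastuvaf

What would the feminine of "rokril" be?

rokrlast

fetafkuf and dedfaf both end in -f yet inflect differently (rafetafkuf, dedffim), so the final letter is not what conditions the rule; the last vowel is.
"rokril" has last vowel 'i'. The stems whose last vowel is 'i' (lulnuriv → lulnurvast, dezliv → dezlvast) delete the last vowel and add -ast.
The other patterns: stems whose last vowel is 'u' add the prefix ra-; stems whose last vowel is 'a' delete the last vowel and add -im; stems whose last vowel is 'e' or 'o' change the last vowel to 'a'.
So rokril → rokrlast.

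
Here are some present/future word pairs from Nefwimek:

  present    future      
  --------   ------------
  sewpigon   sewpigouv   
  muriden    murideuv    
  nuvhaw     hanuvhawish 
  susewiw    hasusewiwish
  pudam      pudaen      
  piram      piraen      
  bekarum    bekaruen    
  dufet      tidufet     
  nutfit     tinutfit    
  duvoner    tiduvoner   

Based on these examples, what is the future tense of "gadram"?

nuvhaw and pudam both have last vowel 'a' yet inflect differently (hanuvhawish, pudaen), so the last vowel is not what conditions the rule; the final letter is.
"gadram" ends in -m. The stems ending in -m (pudam → pudaen, piram → piraen, bekarum → bekaruen) drop the final letter and add -en.
The other patterns: stems ending in -n drop the final letter and add -uv; stems ending in -w add ha- … -ish around the stem; stems ending in -r or -t add the prefix ti-.
So gadram → gadraen.

gadraen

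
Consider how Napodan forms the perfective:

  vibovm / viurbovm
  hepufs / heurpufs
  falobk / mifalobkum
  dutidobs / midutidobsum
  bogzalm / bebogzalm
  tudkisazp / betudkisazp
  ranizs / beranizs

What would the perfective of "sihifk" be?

"sihifk" has second-to-last letter 'f'. The one such stem in the data (hepufs → heurpufs) inserts -ur- after the first vowel (as does vibovm), so the same rule applies.
So sihifk → siurhifk.

siurhifk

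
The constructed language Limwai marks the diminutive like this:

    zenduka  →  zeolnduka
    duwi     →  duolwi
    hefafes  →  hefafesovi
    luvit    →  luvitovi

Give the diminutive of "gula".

guolla

"gula" ends in a vowel. The stems ending in a vowel (zenduka → zeolnduka, duwi → duolwi) insert -ol- after the first vowel.
So gula → guolla.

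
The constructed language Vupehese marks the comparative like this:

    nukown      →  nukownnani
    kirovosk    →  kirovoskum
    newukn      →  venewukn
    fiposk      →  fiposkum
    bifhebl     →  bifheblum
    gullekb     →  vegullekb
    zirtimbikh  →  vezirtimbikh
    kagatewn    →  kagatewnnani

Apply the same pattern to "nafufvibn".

nafufvibnum

kagatewn and newukn both end in -n yet inflect differently (kagatewnnani, venewukn), so the final letter is not what conditions the rule; the second-to-last letter is.
"nafufvibn" has second-to-last letter 'b'. The one such stem in the data (bifhebl → bifheblum) adds -um, so the same rule applies.
The other patterns: stems whose second-to-last letter is 'w' double the final consonant and add -ani; stems whose second-to-last letter is 'k' add the prefix ve-.
So nafufvibn → nafufvibnum.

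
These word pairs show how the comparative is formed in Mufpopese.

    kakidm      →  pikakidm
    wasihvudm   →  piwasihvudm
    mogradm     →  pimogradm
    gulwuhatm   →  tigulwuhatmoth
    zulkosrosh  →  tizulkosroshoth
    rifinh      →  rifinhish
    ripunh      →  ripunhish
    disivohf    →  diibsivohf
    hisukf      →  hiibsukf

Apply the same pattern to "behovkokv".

beibhovkokv

kakidm and gulwuhatm both end in -m yet inflect differently (pikakidm, tigulwuhatmoth), so the final letter is not what conditions the rule; the second-to-last letter is.
"behovkokv" has second-to-last letter 'k'. The one such stem in the data (hisukf → hiibsukf) inserts -ib- after the first vowel (as does disivohf), so the same rule applies.
So behovkokv → beibhovkokv.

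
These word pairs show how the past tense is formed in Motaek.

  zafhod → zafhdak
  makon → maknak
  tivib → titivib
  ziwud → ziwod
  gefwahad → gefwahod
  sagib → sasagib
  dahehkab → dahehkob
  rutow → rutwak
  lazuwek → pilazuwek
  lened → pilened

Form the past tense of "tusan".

dahehkab and sagib both end in -b yet inflect differently (dahehkob, sasagib), so the final letter is not what conditions the rule; the last vowel is.
"tusan" has last vowel 'a'. The stems whose last vowel is 'a' (gefwahad → gefwahod, dahehkab → dahehkob) change the last vowel to 'o'.
So tusan → tuson.

tuson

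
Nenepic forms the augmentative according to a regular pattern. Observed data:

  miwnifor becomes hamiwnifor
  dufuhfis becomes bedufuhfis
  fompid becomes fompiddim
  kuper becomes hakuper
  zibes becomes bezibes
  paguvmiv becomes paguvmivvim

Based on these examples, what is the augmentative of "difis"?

"difis" ends in -s. The stems ending in -s (zibes → bezibes, dufuhfis → bedufuhfis) add the prefix be-.
So difis → bedifis.

bedifis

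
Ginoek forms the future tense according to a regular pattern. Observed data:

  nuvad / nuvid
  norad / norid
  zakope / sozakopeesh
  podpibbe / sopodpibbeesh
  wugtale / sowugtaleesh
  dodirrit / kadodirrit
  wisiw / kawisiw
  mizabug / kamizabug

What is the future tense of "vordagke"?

wugtale and wisiw both begin with w- yet inflect differently (sowugtaleesh, kawisiw), so the first letter is not what conditions the rule; the final letter is.
"vordagke" ends in -e. The stems ending in -e (zakope → sozakopeesh, podpibbe → sopodpibbeesh, wugtale → sowugtaleesh) add so- … -esh around the stem.
The other patterns: stems ending in -d change the last vowel to 'i'; stems ending in -g, -t or -w add the prefix ka-.
So vordagke → sovordagkeesh.

sovordagkeesh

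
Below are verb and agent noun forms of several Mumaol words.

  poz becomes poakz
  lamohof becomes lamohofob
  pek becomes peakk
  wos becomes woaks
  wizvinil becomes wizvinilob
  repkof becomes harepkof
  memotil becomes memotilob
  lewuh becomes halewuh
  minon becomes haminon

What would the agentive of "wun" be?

wuakn

"wun" has 1 vowel. The stems with 1 vowel (pek → peakk, poz → poakz, wos → woaks) insert -ak- after the first vowel.
So wun → wuakn.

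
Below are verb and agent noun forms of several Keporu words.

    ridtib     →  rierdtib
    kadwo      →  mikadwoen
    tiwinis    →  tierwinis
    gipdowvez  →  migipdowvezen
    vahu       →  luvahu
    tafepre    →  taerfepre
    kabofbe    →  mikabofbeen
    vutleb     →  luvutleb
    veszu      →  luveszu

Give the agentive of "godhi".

"godhi" begins with g-. The one such stem in the data (gipdowvez → migipdowvezen) adds mi- … -en around the stem, so the same rule applies.
The other patterns: stems beginning with v- add the prefix lu-; stems beginning with r- or t- insert -er- after the first vowel.
So godhi → migodhien.

migodhien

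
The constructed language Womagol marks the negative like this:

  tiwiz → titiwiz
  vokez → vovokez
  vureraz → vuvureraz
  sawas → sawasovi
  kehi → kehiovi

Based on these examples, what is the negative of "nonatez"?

vureraz and sawas both have last vowel 'a' yet inflect differently (vuvureraz, sawasovi), so the last vowel is not what conditions the rule; the final letter is.
"nonatez" ends in -z. The stems ending in -z (tiwiz → titiwiz, vokez → vovokez, vureraz → vuvureraz) repeat the first consonant+vowel as a prefix.
The other pattern: stems ending in -i or -s add -ovi.
So nonatez → nononatez.

nononatez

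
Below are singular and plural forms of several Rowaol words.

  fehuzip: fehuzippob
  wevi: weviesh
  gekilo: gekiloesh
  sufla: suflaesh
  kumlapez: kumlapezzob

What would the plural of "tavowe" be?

tavoweesh

wevi and fehuzip both have last vowel 'i' yet inflect differently (weviesh, fehuzippob), so the last vowel is not what conditions the rule; whether the stem ends in a vowel or a consonant is.
"tavowe" ends in a vowel. The stems ending in a vowel (gekilo → gekiloesh, wevi → weviesh, sufla → suflaesh) add -esh.
So tavowe → tavoweesh.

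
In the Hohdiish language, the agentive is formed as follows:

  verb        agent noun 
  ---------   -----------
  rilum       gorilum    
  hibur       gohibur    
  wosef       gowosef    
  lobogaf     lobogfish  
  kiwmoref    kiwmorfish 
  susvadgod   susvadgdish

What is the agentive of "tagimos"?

tagimsish

wosef and lobogaf both end in -f yet inflect differently (gowosef, lobogfish), so the final letter is not what conditions the rule; the number of vowels is.
"tagimos" has 3 vowels. The stems with 3 vowels (lobogaf → lobogfish, kiwmoref → kiwmorfish, susvadgod → susvadgdish) delete the last vowel and add -ish.
So tagimos → tagimsish.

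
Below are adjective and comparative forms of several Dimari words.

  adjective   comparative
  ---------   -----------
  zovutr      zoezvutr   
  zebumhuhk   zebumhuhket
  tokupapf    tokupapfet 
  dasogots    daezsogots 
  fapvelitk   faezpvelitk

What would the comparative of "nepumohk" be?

nepumohket

"nepumohk" has second-to-last letter 'h'. The one such stem in the data (zebumhuhk → zebumhuhket) adds -et, so the same rule applies.
So nepumohk → nepumohket.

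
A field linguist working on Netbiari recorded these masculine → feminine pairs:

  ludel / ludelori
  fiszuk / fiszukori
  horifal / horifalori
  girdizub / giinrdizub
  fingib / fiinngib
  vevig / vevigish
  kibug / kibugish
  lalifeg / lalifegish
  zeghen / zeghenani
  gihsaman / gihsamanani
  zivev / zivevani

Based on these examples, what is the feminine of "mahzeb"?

mainhzeb

"mahzeb" ends in -b. The stems ending in -b (girdizub → giinrdizub, fingib → fiinngib) insert -in- after the first vowel.
The other patterns: stems ending in -k or -l add -ori; stems ending in -g add -ish; stems ending in -n or -v add -ani.
So mahzeb → mainhzeb.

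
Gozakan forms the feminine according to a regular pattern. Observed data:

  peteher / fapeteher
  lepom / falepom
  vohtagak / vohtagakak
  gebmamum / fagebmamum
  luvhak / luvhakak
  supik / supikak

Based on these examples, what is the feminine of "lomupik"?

luvhak and lepom both begin with l- yet inflect differently (luvhakak, falepom), so the first letter is not what conditions the rule; the final letter is.
"lomupik" ends in -k. The stems ending in -k (supik → supikak, luvhak → luvhakak, vohtagak → vohtagakak) add -ak.
The other pattern: stems ending in -m or -r add the prefix fa-.
So lomupik → lomupikak.

lomupikak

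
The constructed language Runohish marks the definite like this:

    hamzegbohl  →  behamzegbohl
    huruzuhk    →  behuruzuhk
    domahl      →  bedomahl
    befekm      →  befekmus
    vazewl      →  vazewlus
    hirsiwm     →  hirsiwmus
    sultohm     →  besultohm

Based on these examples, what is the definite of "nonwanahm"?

domahl and vazewl both end in -l yet inflect differently (bedomahl, vazewlus), so the final letter is not what conditions the rule; the second-to-last letter is.
"nonwanahm" has second-to-last letter 'h'. The stems whose second-to-last letter is 'h' (sultohm → besultohm, domahl → bedomahl, huruzuhk → behuruzuhk) add the prefix be-.
The other pattern: stems whose second-to-last letter is 'k' or 'w' add -us.
So nonwanahm → benonwanahm.

benonwanahm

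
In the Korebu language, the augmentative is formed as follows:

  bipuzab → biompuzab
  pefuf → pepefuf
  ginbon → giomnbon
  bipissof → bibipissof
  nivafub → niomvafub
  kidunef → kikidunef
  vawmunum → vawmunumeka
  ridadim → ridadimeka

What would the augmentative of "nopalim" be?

"nopalim" ends in -m. The stems ending in -m (vawmunum → vawmunumeka, ridadim → ridadimeka) add -eka.
So nopalim → nopalimeka.

nopalimeka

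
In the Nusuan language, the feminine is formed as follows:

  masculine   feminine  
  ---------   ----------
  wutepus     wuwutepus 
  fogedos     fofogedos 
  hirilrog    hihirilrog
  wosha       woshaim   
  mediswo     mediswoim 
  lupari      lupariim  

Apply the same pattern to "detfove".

detfoveim

fogedos and mediswo both have last vowel 'o' yet inflect differently (fofogedos, mediswoim), so the last vowel is not what conditions the rule; whether the stem ends in a vowel or a consonant is.
"detfove" ends in a vowel. The stems ending in a vowel (wosha → woshaim, mediswo → mediswoim, lupari → lupariim) add -im.
So detfove → detfoveim.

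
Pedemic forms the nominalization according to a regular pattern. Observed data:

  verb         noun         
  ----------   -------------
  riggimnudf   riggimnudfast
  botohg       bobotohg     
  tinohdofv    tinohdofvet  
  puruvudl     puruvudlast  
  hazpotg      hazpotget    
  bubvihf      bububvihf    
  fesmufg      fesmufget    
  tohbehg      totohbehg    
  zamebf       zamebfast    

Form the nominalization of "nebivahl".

nenebivahl

hazpotg and botohg both end in -g yet inflect differently (hazpotget, bobotohg), so the final letter is not what conditions the rule; the second-to-last letter is.
"nebivahl" has second-to-last letter 'h'. The stems whose second-to-last letter is 'h' (bubvihf → bububvihf, botohg → bobotohg, tohbehg → totohbehg) repeat the first consonant+vowel as a prefix.
The other patterns: stems whose second-to-last letter is 'f' or 't' add -et; stems whose second-to-last letter is 'b' or 'd' add -ast.
So nebivahl → nenebivahl.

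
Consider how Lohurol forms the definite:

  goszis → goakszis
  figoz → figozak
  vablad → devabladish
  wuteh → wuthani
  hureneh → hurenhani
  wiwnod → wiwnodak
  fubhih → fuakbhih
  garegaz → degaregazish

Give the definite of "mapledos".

mapledosak

garegaz and figoz both end in -z yet inflect differently (degaregazish, figozak), so the final letter is not what conditions the rule; the last vowel is.
"mapledos" has last vowel 'o'. The stems whose last vowel is 'o' (figoz → figozak, wiwnod → wiwnodak) add -ak.
The other patterns: stems whose last vowel is 'a' add de- … -ish around the stem; stems whose last vowel is 'e' delete the last vowel and add -ani; stems whose last vowel is 'i' insert -ak- after the first vowel.
So mapledos → mapledosak.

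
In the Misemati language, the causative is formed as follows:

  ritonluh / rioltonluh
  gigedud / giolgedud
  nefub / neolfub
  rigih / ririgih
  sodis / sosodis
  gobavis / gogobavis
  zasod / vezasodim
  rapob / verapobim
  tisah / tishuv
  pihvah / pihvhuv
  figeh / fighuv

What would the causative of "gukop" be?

"gukop" has last vowel 'o'. The stems whose last vowel is 'o' (zasod → vezasodim, rapob → verapobim) add ve- … -im around the stem.
So gukop → vegukopim.

vegukopim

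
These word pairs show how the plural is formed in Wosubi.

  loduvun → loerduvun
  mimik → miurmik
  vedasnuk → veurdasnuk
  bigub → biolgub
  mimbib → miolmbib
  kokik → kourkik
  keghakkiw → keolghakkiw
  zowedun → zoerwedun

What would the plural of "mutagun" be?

muertagun

vedasnuk and loduvun both have last vowel 'u' yet inflect differently (veurdasnuk, loerduvun), so the last vowel is not what conditions the rule; the final letter is.
"mutagun" ends in -n. The stems ending in -n (loduvun → loerduvun, zowedun → zoerwedun) insert -er- after the first vowel.
The other patterns: stems ending in -k insert -ur- after the first vowel; stems ending in -b or -w insert -ol- after the first vowel.
So mutagun → muertagun.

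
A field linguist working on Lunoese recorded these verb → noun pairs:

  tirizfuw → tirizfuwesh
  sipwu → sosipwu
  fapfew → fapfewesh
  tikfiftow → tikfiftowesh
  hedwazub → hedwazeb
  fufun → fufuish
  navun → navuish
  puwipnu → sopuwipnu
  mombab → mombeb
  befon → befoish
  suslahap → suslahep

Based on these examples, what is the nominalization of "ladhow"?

ladhowesh

tirizfuw and navun both have last vowel 'u' yet inflect differently (tirizfuwesh, navuish), so the last vowel is not what conditions the rule; the final letter is.
"ladhow" ends in -w. The stems ending in -w (tikfiftow → tikfiftowesh, tirizfuw → tirizfuwesh, fapfew → fapfewesh) add -esh.
So ladhow → ladhowesh.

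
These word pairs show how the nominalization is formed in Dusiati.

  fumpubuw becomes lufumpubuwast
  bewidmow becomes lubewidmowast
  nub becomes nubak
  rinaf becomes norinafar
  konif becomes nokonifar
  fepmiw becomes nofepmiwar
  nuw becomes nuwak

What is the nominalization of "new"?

newak

"new" has 1 vowel. The stems with 1 vowel (nuw → nuwak, nub → nubak) add -ak.
The other patterns: stems with 2 vowels add no- … -ar around the stem; stems with 3 vowels add lu- … -ast around the stem.
So new → newak.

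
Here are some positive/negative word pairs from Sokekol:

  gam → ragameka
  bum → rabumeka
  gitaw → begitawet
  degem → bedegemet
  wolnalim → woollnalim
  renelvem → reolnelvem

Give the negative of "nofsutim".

gam and degem both end in -m yet inflect differently (ragameka, bedegemet), so the final letter is not what conditions the rule; the number of vowels is.
"nofsutim" has 3 vowels. The stems with 3 vowels (wolnalim → woollnalim, renelvem → reolnelvem) insert -ol- after the first vowel.
The other patterns: stems with 1 vowel add ra- … -eka around the stem; stems with 2 vowels add be- … -et around the stem.
So nofsutim → noolfsutim.

noolfsutim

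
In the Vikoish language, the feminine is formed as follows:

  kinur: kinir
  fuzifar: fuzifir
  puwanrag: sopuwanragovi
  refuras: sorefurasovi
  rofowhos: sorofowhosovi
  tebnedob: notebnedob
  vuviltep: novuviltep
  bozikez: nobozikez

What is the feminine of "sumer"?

sumir

fuzifar and puwanrag both have last vowel 'a' yet inflect differently (fuzifir, sopuwanragovi), so the last vowel is not what conditions the rule; the final letter is.
"sumer" ends in -r. The stems ending in -r (kinur → kinir, fuzifar → fuzifir) change the last vowel to 'i'.
So sumer → sumir.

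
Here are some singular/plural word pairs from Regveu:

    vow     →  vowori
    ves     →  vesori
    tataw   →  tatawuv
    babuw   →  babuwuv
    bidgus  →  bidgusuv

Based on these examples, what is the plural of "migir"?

migiruv

tataw and vow both end in -w yet inflect differently (tatawuv, vowori), so the final letter is not what conditions the rule; the number of vowels is.
"migir" has 2 vowels. The stems with 2 vowels (bidgus → bidgusuv, tataw → tatawuv, babuw → babuwuv) add -uv.
The other pattern: stems with 1 vowel add -ori.
So migir → migiruv.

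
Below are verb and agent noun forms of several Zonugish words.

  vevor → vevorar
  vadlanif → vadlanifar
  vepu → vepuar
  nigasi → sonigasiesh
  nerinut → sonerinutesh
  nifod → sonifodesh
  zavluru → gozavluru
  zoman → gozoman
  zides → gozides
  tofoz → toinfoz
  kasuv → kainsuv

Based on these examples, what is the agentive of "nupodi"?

sonupodiesh

vepu and zavluru both end in -u yet inflect differently (vepuar, gozavluru), so the final letter is not what conditions the rule; the first letter is.
"nupodi" begins with n-. The stems beginning with n- (nigasi → sonigasiesh, nerinut → sonerinutesh, nifod → sonifodesh) add so- … -esh around the stem.
The other patterns: stems beginning with v- add -ar; stems beginning with z- add the prefix go-; stems beginning with k- or t- insert -in- after the first vowel.
So nupodi → sonupodiesh.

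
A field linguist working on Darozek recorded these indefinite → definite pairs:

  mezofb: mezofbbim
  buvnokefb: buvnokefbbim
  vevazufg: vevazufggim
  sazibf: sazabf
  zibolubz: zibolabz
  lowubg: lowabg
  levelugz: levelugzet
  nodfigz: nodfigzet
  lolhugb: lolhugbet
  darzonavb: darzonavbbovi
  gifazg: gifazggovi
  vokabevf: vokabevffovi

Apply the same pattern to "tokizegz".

tokizegzet

vevazufg and lowubg both end in -g yet inflect differently (vevazufggim, lowabg), so the final letter is not what conditions the rule; the second-to-last letter is.
"tokizegz" has second-to-last letter 'g'. The stems whose second-to-last letter is 'g' (levelugz → levelugzet, nodfigz → nodfigzet, lolhugb → lolhugbet) add -et.
The other patterns: stems whose second-to-last letter is 'f' double the final consonant and add -im; stems whose second-to-last letter is 'b' change the last vowel to 'a'; stems whose second-to-last letter is 'v' or 'z' double the final consonant and add -ovi.
So tokizegz → tokizegzet.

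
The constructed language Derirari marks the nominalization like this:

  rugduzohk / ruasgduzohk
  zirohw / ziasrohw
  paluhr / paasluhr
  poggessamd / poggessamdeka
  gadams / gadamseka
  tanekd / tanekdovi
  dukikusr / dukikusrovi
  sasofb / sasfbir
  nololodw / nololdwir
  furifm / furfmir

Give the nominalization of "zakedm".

poggessamd and tanekd both end in -d yet inflect differently (poggessamdeka, tanekdovi), so the final letter is not what conditions the rule; the second-to-last letter is.
"zakedm" has second-to-last letter 'd'. The one such stem in the data (nololodw → nololdwir) deletes the last vowel and adds -ir (as do sasofb, furifm), so the same rule applies.
So zakedm → zakdmir.

zakdmir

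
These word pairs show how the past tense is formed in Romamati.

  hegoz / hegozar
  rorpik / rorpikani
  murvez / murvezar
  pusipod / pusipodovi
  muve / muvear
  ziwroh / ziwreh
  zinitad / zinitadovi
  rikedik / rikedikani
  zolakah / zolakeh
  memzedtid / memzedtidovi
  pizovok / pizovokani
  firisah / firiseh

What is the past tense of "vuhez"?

zinitad and zolakah both have last vowel 'a' yet inflect differently (zinitadovi, zolakeh), so the last vowel is not what conditions the rule; the final letter is.
"vuhez" ends in -z. The stems ending in -z (hegoz → hegozar, murvez → murvezar) add -ar.
So vuhez → vuhezar.

vuhezar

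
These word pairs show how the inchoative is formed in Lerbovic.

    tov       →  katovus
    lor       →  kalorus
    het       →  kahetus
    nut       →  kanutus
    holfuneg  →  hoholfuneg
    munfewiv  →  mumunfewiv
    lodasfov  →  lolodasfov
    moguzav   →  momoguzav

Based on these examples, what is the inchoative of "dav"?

tov and munfewiv both end in -v yet inflect differently (katovus, mumunfewiv), so the final letter is not what conditions the rule; the number of vowels is.
"dav" has 1 vowel. The stems with 1 vowel (tov → katovus, lor → kalorus, het → kahetus) add ka- … -us around the stem.
So dav → kadavus.

kadavus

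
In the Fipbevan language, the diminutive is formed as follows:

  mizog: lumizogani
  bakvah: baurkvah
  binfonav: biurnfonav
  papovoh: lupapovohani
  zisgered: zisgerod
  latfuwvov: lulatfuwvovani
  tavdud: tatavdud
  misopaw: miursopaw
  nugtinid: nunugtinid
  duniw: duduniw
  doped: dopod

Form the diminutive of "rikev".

bakvah and papovoh both end in -h yet inflect differently (baurkvah, lupapovohani), so the final letter is not what conditions the rule; the last vowel is.
"rikev" has last vowel 'e'. The stems whose last vowel is 'e' (doped → dopod, zisgered → zisgerod) change the last vowel to 'o'.
So rikev → rikov.

rikov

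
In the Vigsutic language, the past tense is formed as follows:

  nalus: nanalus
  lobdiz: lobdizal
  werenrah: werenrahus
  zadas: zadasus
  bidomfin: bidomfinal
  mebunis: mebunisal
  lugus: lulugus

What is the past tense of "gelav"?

"gelav" has last vowel 'a'. The stems whose last vowel is 'a' (zadas → zadasus, werenrah → werenrahus) add -us.
So gelav → gelavus.

gelavus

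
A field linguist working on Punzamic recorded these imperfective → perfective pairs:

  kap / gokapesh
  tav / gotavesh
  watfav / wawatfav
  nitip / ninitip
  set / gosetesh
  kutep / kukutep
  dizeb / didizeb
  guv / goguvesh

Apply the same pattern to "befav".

bebefav

watfav and guv both end in -v yet inflect differently (wawatfav, goguvesh), so the final letter is not what conditions the rule; the number of vowels is.
"befav" has 2 vowels. The stems with 2 vowels (watfav → wawatfav, nitip → ninitip, dizeb → didizeb) repeat the first consonant+vowel as a prefix.
So befav → bebefav.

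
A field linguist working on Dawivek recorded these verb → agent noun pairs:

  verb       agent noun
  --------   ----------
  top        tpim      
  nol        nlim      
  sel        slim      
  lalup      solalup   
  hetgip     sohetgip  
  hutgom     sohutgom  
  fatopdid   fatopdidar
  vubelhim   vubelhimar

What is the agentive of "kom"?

"kom" has 1 vowel. The stems with 1 vowel (top → tpim, nol → nlim, sel → slim) delete the last vowel and add -im.
The other patterns: stems with 2 vowels add the prefix so-; stems with 3 vowels add -ar.
So kom → kmim.

kmim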